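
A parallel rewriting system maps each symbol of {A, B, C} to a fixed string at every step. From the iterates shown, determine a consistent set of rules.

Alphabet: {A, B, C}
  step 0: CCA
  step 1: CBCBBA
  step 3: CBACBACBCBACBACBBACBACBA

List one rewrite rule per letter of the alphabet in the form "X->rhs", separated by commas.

  step 0 ⇒ step 1: CCA ⇒ CB·CB·BA
    A ↦ BA
    C ↦ CB
    B ↦ AC  (constrained at step 1)

A->BA, B->AC, C->CB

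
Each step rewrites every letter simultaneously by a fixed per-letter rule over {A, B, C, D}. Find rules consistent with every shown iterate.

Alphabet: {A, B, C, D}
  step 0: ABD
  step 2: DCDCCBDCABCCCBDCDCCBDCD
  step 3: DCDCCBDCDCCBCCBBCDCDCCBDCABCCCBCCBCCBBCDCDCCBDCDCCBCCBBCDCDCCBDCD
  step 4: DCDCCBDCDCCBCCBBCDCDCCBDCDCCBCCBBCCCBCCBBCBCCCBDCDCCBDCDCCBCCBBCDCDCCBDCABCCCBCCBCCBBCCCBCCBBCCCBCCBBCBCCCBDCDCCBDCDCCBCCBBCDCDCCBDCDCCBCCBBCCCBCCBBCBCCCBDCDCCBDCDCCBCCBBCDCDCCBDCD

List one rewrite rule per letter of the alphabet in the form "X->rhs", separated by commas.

  step 3 ⇒ step 4: DCDCCBDCDCCBCCBBCDCDCCBDCABCCCBCCBCCBBCDCDCCBDCDCCBCCBBCDCDCCBDCD ⇒ DCD·CCB·DCD·CCB·CCB·BC·DCD·CCB·DCD·CCB·CCB·BC·CCB·CCB·BC·BC·CCB·DCD·CCB·DCD·CCB·CCB·BC·DCD·CCB·DCA·BC·CCB·CCB·CCB·BC·CCB·CCB·BC·CCB·CCB·BC·BC·CCB·DCD·CCB·DCD·CCB·CCB·BC·DCD·CCB·DCD·CCB·CCB·BC·CCB·CCB·BC·BC·CCB·DCD·CCB·DCD·CCB·CCB·BC·DCD·CCB·DCD
    A ↦ DCA
    B ↦ BC
    C ↦ CCB
    D ↦ DCD

A->DCA, B->BC, C->CCB, D->DCD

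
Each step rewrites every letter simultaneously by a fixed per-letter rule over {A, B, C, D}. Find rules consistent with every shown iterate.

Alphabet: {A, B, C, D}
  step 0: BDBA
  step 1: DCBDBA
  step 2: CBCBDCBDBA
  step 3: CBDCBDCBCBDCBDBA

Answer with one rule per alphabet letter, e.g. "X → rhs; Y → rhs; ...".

A->BA, B->D, C->CB, D->CB

  step 2 ⇒ step 3: CBCBDCBDBA ⇒ CB·D·CB·D·CB·CB·D·CB·D·BA
    A ↦ BA
    B ↦ D
    C ↦ CB
    D ↦ CB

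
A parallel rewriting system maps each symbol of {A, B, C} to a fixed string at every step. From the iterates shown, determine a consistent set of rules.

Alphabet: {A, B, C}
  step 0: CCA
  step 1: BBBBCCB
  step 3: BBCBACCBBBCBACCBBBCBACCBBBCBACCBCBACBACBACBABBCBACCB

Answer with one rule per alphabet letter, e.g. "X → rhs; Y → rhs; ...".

A->CCB, B->CBA, C->BB

  step 0 ⇒ step 1: CCA ⇒ BB·BB·CCB
    A ↦ CCB
    C ↦ BB
    B ↦ CBA  (constrained at step 1)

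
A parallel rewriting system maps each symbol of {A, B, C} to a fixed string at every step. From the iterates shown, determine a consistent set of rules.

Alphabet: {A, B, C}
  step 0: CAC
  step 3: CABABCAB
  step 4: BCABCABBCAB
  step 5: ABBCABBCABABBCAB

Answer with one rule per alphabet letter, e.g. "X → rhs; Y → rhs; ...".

A->C, B->AB, C->B

  step 4 ⇒ step 5: BCABCABBCAB ⇒ AB·B·C·AB·B·C·AB·AB·B·C·AB
    A ↦ C
    B ↦ AB
    C ↦ B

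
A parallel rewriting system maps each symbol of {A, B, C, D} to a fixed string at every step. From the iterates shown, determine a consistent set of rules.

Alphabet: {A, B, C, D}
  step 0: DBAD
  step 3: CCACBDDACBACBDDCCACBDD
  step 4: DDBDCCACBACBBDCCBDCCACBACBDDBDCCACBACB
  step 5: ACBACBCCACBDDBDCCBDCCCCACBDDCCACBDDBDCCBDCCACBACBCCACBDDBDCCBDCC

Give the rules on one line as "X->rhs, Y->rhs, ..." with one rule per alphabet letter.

  step 4 ⇒ step 5: DDBDCCACBACBBDCCBDCCACBACBDDBDCCACBACB ⇒ ACB·ACB·CC·ACB·D·D·B·D·CC·B·D·CC·CC·ACB·D·D·CC·ACB·D·D·B·D·CC·B·D·CC·ACB·ACB·CC·ACB·D·D·B·D·CC·B·D·CC
    A ↦ B
    B ↦ CC
    C ↦ D
    D ↦ ACB

A->B, B->CC, C->D, D->ACB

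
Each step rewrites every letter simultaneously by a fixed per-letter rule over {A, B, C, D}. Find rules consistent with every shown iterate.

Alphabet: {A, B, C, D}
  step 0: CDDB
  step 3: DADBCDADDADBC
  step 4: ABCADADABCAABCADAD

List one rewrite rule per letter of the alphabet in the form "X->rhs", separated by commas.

A->BC, B->D, C->AD, D->A

  step 3 ⇒ step 4: DADBCDADDADBC ⇒ A·BC·A·D·AD·A·BC·A·A·BC·A·D·AD
    A ↦ BC
    B ↦ D
    C ↦ AD
    D ↦ A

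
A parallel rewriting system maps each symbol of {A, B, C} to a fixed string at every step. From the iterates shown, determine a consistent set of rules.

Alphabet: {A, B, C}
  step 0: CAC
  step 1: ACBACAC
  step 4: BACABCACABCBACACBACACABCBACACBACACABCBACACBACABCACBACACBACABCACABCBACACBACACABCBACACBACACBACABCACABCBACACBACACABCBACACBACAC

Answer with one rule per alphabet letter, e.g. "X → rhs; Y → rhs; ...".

  step 0 ⇒ step 1: CAC ⇒ AC·BAC·AC
    A ↦ BAC
    C ↦ AC
    B ↦ ABC  (constrained at step 1)

A->BAC, B->ABC, C->AC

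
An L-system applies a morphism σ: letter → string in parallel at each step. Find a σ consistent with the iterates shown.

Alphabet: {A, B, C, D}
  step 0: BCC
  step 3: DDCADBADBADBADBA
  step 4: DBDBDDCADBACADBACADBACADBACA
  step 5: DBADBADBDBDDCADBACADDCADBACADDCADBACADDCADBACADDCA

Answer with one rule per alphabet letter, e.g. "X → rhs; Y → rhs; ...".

  step 4 ⇒ step 5: DBDBDDCADBACADBACADBACADBACA ⇒ DB·A·DB·A·DB·DB·DD·CA·DB·A·CA·DD·CA·DB·A·CA·DD·CA·DB·A·CA·DD·CA·DB·A·CA·DD·CA
    A ↦ CA
    B ↦ A
    C ↦ DD
    D ↦ DB

A->CA, B->A, C->DD, D->DB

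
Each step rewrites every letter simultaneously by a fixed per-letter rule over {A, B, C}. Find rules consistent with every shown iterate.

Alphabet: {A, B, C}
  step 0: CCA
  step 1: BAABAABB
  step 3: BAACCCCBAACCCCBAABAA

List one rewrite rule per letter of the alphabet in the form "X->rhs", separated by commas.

  step 0 ⇒ step 1: CCA ⇒ BAA·BAA·BB
    A ↦ BB
    C ↦ BAA
    B ↦ C  (constrained at step 1)

A->BB, B->C, C->BAA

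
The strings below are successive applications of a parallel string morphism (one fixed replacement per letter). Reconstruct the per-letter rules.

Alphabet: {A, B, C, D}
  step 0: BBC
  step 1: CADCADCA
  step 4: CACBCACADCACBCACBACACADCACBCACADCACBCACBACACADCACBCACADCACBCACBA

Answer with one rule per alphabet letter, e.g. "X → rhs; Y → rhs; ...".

A->CB, B->CAD, C->CA, D->A

  step 0 ⇒ step 1: BBC ⇒ CAD·CAD·CA
    B ↦ CAD
    C ↦ CA
    A ↦ CB  (constrained at step 1)
    D ↦ A  (constrained at step 1)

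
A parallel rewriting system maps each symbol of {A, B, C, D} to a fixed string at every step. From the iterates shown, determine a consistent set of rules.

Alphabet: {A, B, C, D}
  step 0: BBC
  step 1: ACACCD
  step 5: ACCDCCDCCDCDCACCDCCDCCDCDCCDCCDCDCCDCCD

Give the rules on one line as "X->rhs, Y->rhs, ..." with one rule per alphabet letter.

A->B, B->AC, C->CD, D->C

  step 0 ⇒ step 1: BBC ⇒ AC·AC·CD
    B ↦ AC
    C ↦ CD
    A ↦ B  (constrained at step 1)
    D ↦ C  (constrained at step 1)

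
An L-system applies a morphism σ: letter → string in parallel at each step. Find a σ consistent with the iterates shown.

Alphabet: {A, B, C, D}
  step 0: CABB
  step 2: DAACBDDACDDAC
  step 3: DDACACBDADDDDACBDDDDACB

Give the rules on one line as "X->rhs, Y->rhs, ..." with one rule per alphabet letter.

  step 2 ⇒ step 3: DAACBDDACDDAC ⇒ DD·AC·AC·B·DA·DD·DD·AC·B·DD·DD·AC·B
    A ↦ AC
    B ↦ DA
    C ↦ B
    D ↦ DD

A->AC, B->DA, C->B, D->DD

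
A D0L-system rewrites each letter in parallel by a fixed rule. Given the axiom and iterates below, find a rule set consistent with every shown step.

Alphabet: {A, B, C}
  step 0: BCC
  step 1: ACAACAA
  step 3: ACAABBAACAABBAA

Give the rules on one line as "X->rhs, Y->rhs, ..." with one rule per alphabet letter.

A->B, B->A, C->CAA

  step 0 ⇒ step 1: BCC ⇒ A·CAA·CAA
    B ↦ A
    C ↦ CAA
    A ↦ B  (constrained at step 1)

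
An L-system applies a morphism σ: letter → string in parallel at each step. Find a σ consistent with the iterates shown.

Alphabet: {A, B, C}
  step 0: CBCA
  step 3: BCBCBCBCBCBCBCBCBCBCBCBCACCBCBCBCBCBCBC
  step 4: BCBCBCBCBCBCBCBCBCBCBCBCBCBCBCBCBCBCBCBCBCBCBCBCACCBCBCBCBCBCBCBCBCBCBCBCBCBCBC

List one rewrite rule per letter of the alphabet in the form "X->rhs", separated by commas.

A->ACC, B->BC, C->BC

  step 3 ⇒ step 4: BCBCBCBCBCBCBCBCBCBCBCBCACCBCBCBCBCBCBC ⇒ BC·BC·BC·BC·BC·BC·BC·BC·BC·BC·BC·BC·BC·BC·BC·BC·BC·BC·BC·BC·BC·BC·BC·BC·ACC·BC·BC·BC·BC·BC·BC·BC·BC·BC·BC·BC·BC·BC·BC
    A ↦ ACC
    B ↦ BC
    C ↦ BC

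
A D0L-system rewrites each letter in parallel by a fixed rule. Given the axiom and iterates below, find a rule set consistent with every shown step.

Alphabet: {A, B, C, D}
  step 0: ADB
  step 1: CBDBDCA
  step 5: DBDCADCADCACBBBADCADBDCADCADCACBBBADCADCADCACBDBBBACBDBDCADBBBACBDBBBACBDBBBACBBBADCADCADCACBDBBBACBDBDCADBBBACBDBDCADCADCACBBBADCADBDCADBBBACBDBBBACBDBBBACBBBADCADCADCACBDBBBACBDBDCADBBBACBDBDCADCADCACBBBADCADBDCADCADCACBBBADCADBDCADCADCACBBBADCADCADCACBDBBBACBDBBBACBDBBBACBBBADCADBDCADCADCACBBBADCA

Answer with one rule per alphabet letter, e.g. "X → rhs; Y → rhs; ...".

A->CB, B->DCA, C->BBA, D->DB

  step 0 ⇒ step 1: ADB ⇒ CB·DB·DCA
    A ↦ CB
    B ↦ DCA
    D ↦ DB
    C ↦ BBA  (constrained at step 1)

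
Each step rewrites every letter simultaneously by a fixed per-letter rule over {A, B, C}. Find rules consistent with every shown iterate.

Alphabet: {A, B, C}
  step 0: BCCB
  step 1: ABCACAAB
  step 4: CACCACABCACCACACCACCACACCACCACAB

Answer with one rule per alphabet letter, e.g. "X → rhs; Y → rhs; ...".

  step 0 ⇒ step 1: BCCB ⇒ AB·CA·CA·AB
    B ↦ AB
    C ↦ CA
    A ↦ C  (constrained at step 1)

A->C, B->AB, C->CA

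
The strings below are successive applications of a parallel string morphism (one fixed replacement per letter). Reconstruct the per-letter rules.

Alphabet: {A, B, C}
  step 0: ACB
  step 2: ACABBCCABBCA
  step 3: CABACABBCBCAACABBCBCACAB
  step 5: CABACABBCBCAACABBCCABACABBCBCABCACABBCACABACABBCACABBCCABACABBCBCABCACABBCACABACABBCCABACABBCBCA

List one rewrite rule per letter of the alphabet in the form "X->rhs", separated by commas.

A->CAB, B->BC, C->A

  step 2 ⇒ step 3: ACABBCCABBCA ⇒ CAB·A·CAB·BC·BC·A·A·CAB·BC·BC·A·CAB
    A ↦ CAB
    B ↦ BC
    C ↦ A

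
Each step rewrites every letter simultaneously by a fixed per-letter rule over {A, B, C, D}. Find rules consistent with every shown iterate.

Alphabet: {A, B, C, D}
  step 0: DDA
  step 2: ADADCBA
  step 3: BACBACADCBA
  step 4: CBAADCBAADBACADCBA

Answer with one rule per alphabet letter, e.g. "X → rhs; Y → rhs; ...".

  step 3 ⇒ step 4: BACBACADCBA ⇒ C·BA·AD·C·BA·AD·BA·C·AD·C·BA
    A ↦ BA
    B ↦ C
    C ↦ AD
    D ↦ C

A->BA, B->C, C->AD, D->C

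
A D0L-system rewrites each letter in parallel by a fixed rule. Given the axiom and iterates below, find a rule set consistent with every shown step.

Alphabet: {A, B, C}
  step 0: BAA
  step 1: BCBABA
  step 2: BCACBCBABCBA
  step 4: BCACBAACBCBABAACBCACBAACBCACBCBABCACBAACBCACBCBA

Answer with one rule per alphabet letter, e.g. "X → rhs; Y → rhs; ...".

  step 1 ⇒ step 2: BCBABA ⇒ BC·AC·BC·BA·BC·BA
    A ↦ BA
    B ↦ BC
    C ↦ AC

A->BA, B->BC, C->AC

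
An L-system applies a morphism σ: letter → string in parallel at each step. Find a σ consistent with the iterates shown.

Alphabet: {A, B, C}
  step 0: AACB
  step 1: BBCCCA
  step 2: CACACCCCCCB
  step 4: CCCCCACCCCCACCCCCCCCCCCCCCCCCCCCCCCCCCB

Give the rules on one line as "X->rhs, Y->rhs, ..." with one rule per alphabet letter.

  step 1 ⇒ step 2: BBCCCA ⇒ CA·CA·CC·CC·CC·B
    A ↦ B
    B ↦ CA
    C ↦ CC

A->B, B->CA, C->CC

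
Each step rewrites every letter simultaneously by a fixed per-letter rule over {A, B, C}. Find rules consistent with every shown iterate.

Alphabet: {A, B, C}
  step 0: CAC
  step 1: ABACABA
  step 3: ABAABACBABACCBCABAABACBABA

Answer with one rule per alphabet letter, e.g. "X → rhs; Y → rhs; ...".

A->C, B->CB, C->ABA

  step 0 ⇒ step 1: CAC ⇒ ABA·C·ABA
    A ↦ C
    C ↦ ABA
    B ↦ CB  (constrained at step 1)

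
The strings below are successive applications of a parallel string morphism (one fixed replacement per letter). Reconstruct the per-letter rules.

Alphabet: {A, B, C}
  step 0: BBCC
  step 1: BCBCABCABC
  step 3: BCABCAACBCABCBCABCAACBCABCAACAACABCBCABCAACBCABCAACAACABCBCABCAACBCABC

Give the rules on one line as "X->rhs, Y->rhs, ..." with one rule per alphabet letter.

  step 0 ⇒ step 1: BBCC ⇒ BC·BC·ABC·ABC
    B ↦ BC
    C ↦ ABC
    A ↦ AAC  (constrained at step 1)

A->AAC, B->BC, C->ABC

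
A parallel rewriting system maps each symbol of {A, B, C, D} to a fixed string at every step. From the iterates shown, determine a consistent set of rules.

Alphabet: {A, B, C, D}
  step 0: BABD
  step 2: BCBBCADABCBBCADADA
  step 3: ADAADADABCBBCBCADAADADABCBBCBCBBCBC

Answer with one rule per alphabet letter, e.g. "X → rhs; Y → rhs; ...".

A->BC, B->AD, C->A, D->BBC

  step 2 ⇒ step 3: BCBBCADABCBBCADADA ⇒ AD·A·AD·AD·A·BC·BBC·BC·AD·A·AD·AD·A·BC·BBC·BC·BBC·BC
    A ↦ BC
    B ↦ AD
    C ↦ A
    D ↦ BBC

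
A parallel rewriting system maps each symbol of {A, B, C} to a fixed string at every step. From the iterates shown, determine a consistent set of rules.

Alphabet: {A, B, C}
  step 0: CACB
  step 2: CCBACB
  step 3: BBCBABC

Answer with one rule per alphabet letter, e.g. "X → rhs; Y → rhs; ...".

  step 2 ⇒ step 3: CCBACB ⇒ B·B·C·BA·B·C
    A ↦ BA
    B ↦ C
    C ↦ B

A->BA, B->C, C->B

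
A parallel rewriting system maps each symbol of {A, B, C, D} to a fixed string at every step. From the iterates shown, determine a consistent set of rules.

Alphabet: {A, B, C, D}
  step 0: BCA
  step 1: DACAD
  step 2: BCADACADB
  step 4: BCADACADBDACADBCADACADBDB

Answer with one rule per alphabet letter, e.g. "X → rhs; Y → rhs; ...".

  step 1 ⇒ step 2: DACAD ⇒ B·CAD·A·CAD·B
    A ↦ CAD
    C ↦ A
    D ↦ B
  step 0 ⇒ step 1: BCA ⇒ D·A·CAD
    B ↦ D

A->CAD, B->D, C->A, D->B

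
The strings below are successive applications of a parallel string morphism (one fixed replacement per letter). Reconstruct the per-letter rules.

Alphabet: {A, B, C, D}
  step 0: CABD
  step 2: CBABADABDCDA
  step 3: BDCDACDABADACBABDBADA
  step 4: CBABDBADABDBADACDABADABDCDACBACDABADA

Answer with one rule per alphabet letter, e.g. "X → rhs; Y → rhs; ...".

A->DA, B->C, C->BD, D->BA

  step 3 ⇒ step 4: BDCDACDABADACBABDBADA ⇒ C·BA·BD·BA·DA·BD·BA·DA·C·DA·BA·DA·BD·C·DA·C·BA·C·DA·BA·DA
    A ↦ DA
    B ↦ C
    C ↦ BD
    D ↦ BA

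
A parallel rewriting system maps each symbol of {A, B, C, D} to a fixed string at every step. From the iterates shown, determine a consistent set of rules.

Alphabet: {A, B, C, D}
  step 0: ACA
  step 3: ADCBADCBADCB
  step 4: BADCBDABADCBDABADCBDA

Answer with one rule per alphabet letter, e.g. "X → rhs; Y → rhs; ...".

A->B, B->DA, C->B, D->ADC

  step 3 ⇒ step 4: ADCBADCBADCB ⇒ B·ADC·B·DA·B·ADC·B·DA·B·ADC·B·DA
    A ↦ B
    B ↦ DA
    C ↦ B
    D ↦ ADC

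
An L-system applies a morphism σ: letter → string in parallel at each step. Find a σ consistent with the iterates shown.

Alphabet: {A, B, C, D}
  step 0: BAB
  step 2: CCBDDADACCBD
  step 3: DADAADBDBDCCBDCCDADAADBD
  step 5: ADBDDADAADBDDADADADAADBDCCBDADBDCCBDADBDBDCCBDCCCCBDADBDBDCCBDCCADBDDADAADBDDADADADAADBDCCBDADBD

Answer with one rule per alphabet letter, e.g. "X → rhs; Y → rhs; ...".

A->CC, B->AD, C->DA, D->BD

  step 2 ⇒ step 3: CCBDDADACCBD ⇒ DA·DA·AD·BD·BD·CC·BD·CC·DA·DA·AD·BD
    A ↦ CC
    B ↦ AD
    C ↦ DA
    D ↦ BD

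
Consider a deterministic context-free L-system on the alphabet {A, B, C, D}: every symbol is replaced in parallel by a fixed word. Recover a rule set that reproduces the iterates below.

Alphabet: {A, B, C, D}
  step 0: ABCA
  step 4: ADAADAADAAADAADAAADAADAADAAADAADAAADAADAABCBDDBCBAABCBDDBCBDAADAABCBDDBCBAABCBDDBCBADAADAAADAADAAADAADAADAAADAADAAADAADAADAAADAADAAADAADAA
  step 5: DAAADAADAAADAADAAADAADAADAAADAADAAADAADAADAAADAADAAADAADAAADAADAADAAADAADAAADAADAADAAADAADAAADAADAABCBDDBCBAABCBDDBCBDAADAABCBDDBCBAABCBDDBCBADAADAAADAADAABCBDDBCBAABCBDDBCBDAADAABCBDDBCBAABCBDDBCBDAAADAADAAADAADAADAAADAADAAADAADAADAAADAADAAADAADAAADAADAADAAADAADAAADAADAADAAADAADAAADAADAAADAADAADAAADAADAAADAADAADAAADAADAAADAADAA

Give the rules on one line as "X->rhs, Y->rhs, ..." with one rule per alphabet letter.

A->DAA, B->BCB, C->DD, D->A

  step 4 ⇒ step 5: ADAADAADAAADAADAAADAADAADAAADAADAAADAADAABCBDDBCBAABCBDDBCBDAADAABCBDDBCBAABCBDDBCBADAADAAADAADAAADAADAADAAADAADAAADAADAADAAADAADAAADAADAA ⇒ DAA·A·DAA·DAA·A·DAA·DAA·A·DAA·DAA·DAA·A·DAA·DAA·A·DAA·DAA·DAA·A·DAA·DAA·A·DAA·DAA·A·DAA·DAA·DAA·A·DAA·DAA·A·DAA·DAA·DAA·A·DAA·DAA·A·DAA·DAA·BCB·DD·BCB·A·A·BCB·DD·BCB·DAA·DAA·BCB·DD·BCB·A·A·BCB·DD·BCB·A·DAA·DAA·A·DAA·DAA·BCB·DD·BCB·A·A·BCB·DD·BCB·DAA·DAA·BCB·DD·BCB·A·A·BCB·DD·BCB·DAA·A·DAA·DAA·A·DAA·DAA·DAA·A·DAA·DAA·A·DAA·DAA·DAA·A·DAA·DAA·A·DAA·DAA·A·DAA·DAA·DAA·A·DAA·DAA·A·DAA·DAA·DAA·A·DAA·DAA·A·DAA·DAA·A·DAA·DAA·DAA·A·DAA·DAA·A·DAA·DAA·DAA·A·DAA·DAA·A·DAA·DAA
    A ↦ DAA
    B ↦ BCB
    C ↦ DD
    D ↦ A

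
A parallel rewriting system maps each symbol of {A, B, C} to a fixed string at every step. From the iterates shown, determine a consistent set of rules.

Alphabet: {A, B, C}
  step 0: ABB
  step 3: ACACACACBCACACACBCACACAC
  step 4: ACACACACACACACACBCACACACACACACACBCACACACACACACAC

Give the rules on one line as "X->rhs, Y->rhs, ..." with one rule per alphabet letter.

  step 3 ⇒ step 4: ACACACACBCACACACBCACACAC ⇒ AC·AC·AC·AC·AC·AC·AC·AC·BC·AC·AC·AC·AC·AC·AC·AC·BC·AC·AC·AC·AC·AC·AC·AC
    A ↦ AC
    B ↦ BC
    C ↦ AC

A->AC, B->BC, C->AC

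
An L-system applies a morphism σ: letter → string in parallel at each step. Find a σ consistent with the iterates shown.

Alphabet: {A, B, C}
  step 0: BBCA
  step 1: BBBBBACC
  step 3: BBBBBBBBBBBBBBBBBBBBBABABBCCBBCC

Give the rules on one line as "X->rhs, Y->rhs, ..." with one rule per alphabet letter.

  step 0 ⇒ step 1: BBCA ⇒ BB·BB·BA·CC
    A ↦ CC
    B ↦ BB
    C ↦ BA

A->CC, B->BB, C->BA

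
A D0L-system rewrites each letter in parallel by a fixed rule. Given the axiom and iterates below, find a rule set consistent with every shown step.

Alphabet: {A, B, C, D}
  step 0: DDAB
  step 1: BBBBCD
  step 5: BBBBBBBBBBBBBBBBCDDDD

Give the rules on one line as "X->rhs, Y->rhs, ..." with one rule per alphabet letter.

  step 0 ⇒ step 1: DDAB ⇒ BB·BB·C·D
    A ↦ C
    B ↦ D
    D ↦ BB
    C ↦ A  (constrained at step 1)

A->C, B->D, C->A, D->BB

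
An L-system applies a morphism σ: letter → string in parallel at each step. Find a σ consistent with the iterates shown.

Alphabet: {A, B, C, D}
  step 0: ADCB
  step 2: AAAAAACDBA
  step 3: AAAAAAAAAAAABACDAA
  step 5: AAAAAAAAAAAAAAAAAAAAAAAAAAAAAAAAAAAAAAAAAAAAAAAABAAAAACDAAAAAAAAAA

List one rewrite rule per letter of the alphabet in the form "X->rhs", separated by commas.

  step 2 ⇒ step 3: AAAAAACDBA ⇒ AA·AA·AA·AA·AA·AA·B·A·CD·AA
    A ↦ AA
    B ↦ CD
    C ↦ B
    D ↦ A

A->AA, B->CD, C->B, D->A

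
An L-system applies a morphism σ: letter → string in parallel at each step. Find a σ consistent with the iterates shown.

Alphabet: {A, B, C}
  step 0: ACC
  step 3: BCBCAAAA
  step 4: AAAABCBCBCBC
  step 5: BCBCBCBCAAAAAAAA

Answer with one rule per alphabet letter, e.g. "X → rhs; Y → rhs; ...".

  step 4 ⇒ step 5: AAAABCBCBCBC ⇒ BC·BC·BC·BC·A·A·A·A·A·A·A·A
    A ↦ BC
    B ↦ A
    C ↦ A

A->BC, B->A, C->A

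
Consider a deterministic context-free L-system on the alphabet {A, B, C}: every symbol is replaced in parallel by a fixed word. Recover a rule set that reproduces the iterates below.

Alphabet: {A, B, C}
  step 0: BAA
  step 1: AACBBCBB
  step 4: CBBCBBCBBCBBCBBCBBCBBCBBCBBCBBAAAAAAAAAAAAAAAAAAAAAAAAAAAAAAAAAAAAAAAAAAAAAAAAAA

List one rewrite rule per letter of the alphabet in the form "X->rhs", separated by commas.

A->CBB, B->AA, C->A

  step 0 ⇒ step 1: BAA ⇒ AA·CBB·CBB
    A ↦ CBB
    B ↦ AA
    C ↦ A  (constrained at step 1)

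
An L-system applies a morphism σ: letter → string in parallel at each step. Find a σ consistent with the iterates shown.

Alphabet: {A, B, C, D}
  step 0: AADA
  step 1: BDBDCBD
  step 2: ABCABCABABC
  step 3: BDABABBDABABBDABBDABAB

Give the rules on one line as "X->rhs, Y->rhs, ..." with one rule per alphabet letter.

  step 2 ⇒ step 3: ABCABCABABC ⇒ BD·AB·AB·BD·AB·AB·BD·AB·BD·AB·AB
    A ↦ BD
    B ↦ AB
    C ↦ AB
  step 0 ⇒ step 1: AADA ⇒ BD·BD·C·BD
    D ↦ C

A->BD, B->AB, C->AB, D->C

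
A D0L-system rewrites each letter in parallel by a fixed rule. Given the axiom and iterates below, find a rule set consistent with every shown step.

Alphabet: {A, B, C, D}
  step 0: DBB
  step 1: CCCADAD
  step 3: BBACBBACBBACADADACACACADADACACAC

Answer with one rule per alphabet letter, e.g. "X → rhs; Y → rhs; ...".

  step 0 ⇒ step 1: DBB ⇒ CCC·AD·AD
    B ↦ AD
    D ↦ CCC
    A ↦ BB  (constrained at step 1)
    C ↦ AC  (constrained at step 1)

A->BB, B->AD, C->AC, D->CCC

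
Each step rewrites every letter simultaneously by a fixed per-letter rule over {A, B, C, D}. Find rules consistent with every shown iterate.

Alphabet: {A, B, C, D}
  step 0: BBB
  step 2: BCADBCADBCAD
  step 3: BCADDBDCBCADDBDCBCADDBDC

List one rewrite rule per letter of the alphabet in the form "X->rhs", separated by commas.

  step 2 ⇒ step 3: BCADBCADBCAD ⇒ BC·AD·DB·DC·BC·AD·DB·DC·BC·AD·DB·DC
    A ↦ DB
    B ↦ BC
    C ↦ AD
    D ↦ DC

A->DB, B->BC, C->AD, D->DC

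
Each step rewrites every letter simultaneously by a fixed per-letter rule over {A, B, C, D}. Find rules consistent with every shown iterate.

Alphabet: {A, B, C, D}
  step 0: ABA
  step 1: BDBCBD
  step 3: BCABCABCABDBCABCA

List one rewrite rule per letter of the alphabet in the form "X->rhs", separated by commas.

A->BD, B->BC, C->A, D->BC

  step 0 ⇒ step 1: ABA ⇒ BD·BC·BD
    A ↦ BD
    B ↦ BC
    C ↦ A  (constrained at step 1)
    D ↦ BC  (constrained at step 1)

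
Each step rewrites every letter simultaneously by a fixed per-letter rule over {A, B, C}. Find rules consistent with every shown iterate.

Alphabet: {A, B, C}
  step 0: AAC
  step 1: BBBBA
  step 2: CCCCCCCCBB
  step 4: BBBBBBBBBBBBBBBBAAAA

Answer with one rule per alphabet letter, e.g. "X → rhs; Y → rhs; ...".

A->BB, B->CC, C->A

  step 1 ⇒ step 2: BBBBA ⇒ CC·CC·CC·CC·BB
    A ↦ BB
    B ↦ CC
  step 0 ⇒ step 1: AAC ⇒ BB·BB·A
    C ↦ A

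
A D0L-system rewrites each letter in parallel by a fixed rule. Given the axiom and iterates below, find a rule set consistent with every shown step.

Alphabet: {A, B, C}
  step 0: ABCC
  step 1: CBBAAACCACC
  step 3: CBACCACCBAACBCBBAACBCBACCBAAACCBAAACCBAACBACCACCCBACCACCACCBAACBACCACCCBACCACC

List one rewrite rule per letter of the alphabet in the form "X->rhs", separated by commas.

A->CB, B->BAA, C->ACC

  step 0 ⇒ step 1: ABCC ⇒ CB·BAA·ACC·ACC
    A ↦ CB
    B ↦ BAA
    C ↦ ACC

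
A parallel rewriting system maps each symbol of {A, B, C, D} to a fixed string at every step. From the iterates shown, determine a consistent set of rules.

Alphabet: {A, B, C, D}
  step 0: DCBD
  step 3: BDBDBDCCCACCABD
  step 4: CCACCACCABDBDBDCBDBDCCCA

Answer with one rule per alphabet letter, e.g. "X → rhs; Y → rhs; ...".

A->C, B->CC, C->BD, D->A

  step 3 ⇒ step 4: BDBDBDCCCACCABD ⇒ CC·A·CC·A·CC·A·BD·BD·BD·C·BD·BD·C·CC·A
    A ↦ C
    B ↦ CC
    C ↦ BD
    D ↦ A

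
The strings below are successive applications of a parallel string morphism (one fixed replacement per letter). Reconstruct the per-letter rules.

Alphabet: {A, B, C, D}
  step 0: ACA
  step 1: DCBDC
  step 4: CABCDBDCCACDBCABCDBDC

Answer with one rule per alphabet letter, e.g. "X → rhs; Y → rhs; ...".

A->DC, B->CA, C->B, D->CD

  step 0 ⇒ step 1: ACA ⇒ DC·B·DC
    A ↦ DC
    C ↦ B
    B ↦ CA  (constrained at step 1)
    D ↦ CD  (constrained at step 1)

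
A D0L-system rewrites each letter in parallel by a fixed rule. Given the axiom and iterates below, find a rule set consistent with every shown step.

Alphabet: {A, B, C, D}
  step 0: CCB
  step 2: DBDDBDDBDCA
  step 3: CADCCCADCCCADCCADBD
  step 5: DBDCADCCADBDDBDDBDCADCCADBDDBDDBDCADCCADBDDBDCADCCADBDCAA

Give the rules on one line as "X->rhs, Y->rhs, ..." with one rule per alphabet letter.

  step 2 ⇒ step 3: DBDDBDDBDCA ⇒ C·ADC·C·C·ADC·C·C·ADC·C·A·DBD
    A ↦ DBD
    B ↦ ADC
    C ↦ A
    D ↦ C

A->DBD, B->ADC, C->A, D->C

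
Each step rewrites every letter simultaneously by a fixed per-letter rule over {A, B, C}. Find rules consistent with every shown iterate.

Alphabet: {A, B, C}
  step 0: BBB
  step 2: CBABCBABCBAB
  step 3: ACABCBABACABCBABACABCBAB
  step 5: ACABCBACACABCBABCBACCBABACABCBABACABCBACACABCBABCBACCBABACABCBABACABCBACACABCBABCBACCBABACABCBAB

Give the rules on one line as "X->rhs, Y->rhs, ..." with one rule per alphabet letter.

  step 2 ⇒ step 3: CBABCBABCBAB ⇒ AC·AB·CB·AB·AC·AB·CB·AB·AC·AB·CB·AB
    A ↦ CB
    B ↦ AB
    C ↦ AC

A->CB, B->AB, C->AC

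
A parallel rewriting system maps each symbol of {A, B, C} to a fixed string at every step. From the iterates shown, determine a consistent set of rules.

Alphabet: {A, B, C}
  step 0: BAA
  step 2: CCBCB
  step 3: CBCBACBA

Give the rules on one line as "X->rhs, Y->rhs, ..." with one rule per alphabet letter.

  step 2 ⇒ step 3: CCBCB ⇒ CB·CB·A·CB·A
    B ↦ A
    C ↦ CB
    A ↦ C  (constrained at step 0)

A->C, B->A, C->CB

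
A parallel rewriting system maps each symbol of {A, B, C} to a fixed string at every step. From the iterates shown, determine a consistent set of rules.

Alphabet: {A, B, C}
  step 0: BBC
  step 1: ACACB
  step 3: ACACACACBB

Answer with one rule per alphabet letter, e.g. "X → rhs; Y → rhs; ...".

  step 0 ⇒ step 1: BBC ⇒ AC·AC·B
    B ↦ AC
    C ↦ B
    A ↦ B  (constrained at step 1)

A->B, B->AC, C->B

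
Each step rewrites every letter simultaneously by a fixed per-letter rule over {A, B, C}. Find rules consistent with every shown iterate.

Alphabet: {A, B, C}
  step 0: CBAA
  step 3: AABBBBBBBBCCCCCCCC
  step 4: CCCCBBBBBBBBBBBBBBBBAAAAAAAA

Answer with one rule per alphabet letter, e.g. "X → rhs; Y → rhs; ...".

A->CC, B->BB, C->A

  step 3 ⇒ step 4: AABBBBBBBBCCCCCCCC ⇒ CC·CC·BB·BB·BB·BB·BB·BB·BB·BB·A·A·A·A·A·A·A·A
    A ↦ CC
    B ↦ BB
    C ↦ A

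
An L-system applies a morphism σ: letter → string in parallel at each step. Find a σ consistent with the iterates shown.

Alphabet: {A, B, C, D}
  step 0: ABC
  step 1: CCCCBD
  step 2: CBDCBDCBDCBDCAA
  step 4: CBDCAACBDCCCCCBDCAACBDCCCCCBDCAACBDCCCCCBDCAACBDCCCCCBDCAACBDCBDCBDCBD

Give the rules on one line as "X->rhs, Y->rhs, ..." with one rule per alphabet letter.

  step 1 ⇒ step 2: CCCCBD ⇒ CBD·CBD·CBD·CBD·C·AA
    B ↦ C
    C ↦ CBD
    D ↦ AA
  step 0 ⇒ step 1: ABC ⇒ CC·C·CBD
    A ↦ CC

A->CC, B->C, C->CBD, D->AA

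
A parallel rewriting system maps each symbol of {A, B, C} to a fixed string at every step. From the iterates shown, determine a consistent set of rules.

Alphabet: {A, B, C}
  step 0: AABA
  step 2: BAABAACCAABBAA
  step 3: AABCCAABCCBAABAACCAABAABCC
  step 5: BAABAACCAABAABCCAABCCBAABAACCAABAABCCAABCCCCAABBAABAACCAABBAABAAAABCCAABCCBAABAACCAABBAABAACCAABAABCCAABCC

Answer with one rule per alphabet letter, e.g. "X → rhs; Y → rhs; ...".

A->C, B->AAB, C->BAA

  step 2 ⇒ step 3: BAABAACCAABBAA ⇒ AAB·C·C·AAB·C·C·BAA·BAA·C·C·AAB·AAB·C·C
    A ↦ C
    B ↦ AAB
    C ↦ BAA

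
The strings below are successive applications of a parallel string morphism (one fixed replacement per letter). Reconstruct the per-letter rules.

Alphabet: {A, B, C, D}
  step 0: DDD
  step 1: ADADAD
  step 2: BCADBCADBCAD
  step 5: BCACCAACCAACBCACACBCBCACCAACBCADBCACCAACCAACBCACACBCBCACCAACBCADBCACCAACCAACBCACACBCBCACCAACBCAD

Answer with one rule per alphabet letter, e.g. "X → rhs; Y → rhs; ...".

  step 1 ⇒ step 2: ADADAD ⇒ BC·AD·BC·AD·BC·AD
    A ↦ BC
    D ↦ AD
    B ↦ CA  (constrained at step 2)
    C ↦ AC  (constrained at step 2)

A->BC, B->CA, C->AC, D->AD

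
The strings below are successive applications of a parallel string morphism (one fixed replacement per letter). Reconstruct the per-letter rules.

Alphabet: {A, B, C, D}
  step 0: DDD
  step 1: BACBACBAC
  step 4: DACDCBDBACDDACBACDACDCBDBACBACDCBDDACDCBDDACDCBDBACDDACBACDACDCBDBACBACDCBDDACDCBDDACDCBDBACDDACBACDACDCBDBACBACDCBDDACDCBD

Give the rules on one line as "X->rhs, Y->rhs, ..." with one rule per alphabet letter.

  step 0 ⇒ step 1: DDD ⇒ BAC·BAC·BAC
    D ↦ BAC
    A ↦ DCB  (constrained at step 1)
    B ↦ DAC  (constrained at step 1)
    C ↦ D  (constrained at step 1)

A->DCB, B->DAC, C->D, D->BAC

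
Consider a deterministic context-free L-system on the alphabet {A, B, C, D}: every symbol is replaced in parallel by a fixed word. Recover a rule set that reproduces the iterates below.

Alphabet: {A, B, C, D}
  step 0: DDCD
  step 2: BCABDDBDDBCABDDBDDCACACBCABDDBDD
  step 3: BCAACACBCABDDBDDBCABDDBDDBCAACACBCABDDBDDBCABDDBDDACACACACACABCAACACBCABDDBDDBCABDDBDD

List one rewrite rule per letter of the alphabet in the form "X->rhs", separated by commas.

  step 2 ⇒ step 3: BCABDDBDDBCABDDBDDCACACBCABDDBDD ⇒ BCA·ACA·C·BCA·BDD·BDD·BCA·BDD·BDD·BCA·ACA·C·BCA·BDD·BDD·BCA·BDD·BDD·ACA·C·ACA·C·ACA·BCA·ACA·C·BCA·BDD·BDD·BCA·BDD·BDD
    A ↦ C
    B ↦ BCA
    C ↦ ACA
    D ↦ BDD

A->C, B->BCA, C->ACA, D->BDD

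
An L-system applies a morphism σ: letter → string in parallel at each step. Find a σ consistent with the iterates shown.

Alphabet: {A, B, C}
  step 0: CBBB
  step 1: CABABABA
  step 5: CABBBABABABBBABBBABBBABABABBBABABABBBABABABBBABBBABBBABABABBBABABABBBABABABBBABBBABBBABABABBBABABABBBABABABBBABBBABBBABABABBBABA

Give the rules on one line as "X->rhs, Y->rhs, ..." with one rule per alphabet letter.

  step 0 ⇒ step 1: CBBB ⇒ CA·BA·BA·BA
    B ↦ BA
    C ↦ CA
    A ↦ BB  (constrained at step 1)

A->BB, B->BA, C->CA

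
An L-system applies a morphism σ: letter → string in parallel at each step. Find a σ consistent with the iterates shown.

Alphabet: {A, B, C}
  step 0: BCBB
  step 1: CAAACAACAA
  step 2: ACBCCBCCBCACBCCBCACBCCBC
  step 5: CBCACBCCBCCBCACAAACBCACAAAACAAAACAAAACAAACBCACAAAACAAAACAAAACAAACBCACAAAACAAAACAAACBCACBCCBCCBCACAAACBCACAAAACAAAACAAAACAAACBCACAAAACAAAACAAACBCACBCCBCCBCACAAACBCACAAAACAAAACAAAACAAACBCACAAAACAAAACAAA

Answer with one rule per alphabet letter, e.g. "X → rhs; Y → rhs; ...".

A->CBC, B->CAA, C->A

  step 1 ⇒ step 2: CAAACAACAA ⇒ A·CBC·CBC·CBC·A·CBC·CBC·A·CBC·CBC
    A ↦ CBC
    C ↦ A
  step 0 ⇒ step 1: BCBB ⇒ CAA·A·CAA·CAA
    B ↦ CAA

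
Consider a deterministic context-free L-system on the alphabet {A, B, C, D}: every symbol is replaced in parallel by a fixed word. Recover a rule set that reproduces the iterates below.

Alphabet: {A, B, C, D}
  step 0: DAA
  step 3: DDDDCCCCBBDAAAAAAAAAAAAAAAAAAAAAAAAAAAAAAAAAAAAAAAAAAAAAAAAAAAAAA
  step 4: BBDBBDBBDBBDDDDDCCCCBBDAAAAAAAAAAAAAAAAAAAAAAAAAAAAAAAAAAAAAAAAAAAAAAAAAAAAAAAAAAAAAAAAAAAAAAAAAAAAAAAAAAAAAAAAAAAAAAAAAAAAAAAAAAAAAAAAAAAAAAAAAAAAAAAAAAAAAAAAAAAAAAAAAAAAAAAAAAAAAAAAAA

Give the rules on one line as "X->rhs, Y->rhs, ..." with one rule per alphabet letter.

A->AAA, B->CC, C->D, D->BBD

  step 3 ⇒ step 4: DDDDCCCCBBDAAAAAAAAAAAAAAAAAAAAAAAAAAAAAAAAAAAAAAAAAAAAAAAAAAAAAA ⇒ BBD·BBD·BBD·BBD·D·D·D·D·CC·CC·BBD·AAA·AAA·AAA·AAA·AAA·AAA·AAA·AAA·AAA·AAA·AAA·AAA·AAA·AAA·AAA·AAA·AAA·AAA·AAA·AAA·AAA·AAA·AAA·AAA·AAA·AAA·AAA·AAA·AAA·AAA·AAA·AAA·AAA·AAA·AAA·AAA·AAA·AAA·AAA·AAA·AAA·AAA·AAA·AAA·AAA·AAA·AAA·AAA·AAA·AAA·AAA·AAA·AAA·AAA
    A ↦ AAA
    B ↦ CC
    C ↦ D
    D ↦ BBD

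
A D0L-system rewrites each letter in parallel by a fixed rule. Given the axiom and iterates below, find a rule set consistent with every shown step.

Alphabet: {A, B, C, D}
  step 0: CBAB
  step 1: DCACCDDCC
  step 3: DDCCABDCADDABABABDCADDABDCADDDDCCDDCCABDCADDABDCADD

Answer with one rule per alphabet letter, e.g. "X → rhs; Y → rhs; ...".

A->DD, B->CC, C->DCA, D->AB

  step 0 ⇒ step 1: CBAB ⇒ DCA·CC·DD·CC
    A ↦ DD
    B ↦ CC
    C ↦ DCA
    D ↦ AB  (constrained at step 1)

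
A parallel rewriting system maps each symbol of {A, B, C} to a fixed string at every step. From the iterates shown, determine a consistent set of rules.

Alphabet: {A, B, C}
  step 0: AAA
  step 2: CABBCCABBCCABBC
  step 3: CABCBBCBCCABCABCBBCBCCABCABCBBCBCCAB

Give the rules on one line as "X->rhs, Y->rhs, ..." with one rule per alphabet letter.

  step 2 ⇒ step 3: CABBCCABBCCABBC ⇒ CAB·CB·BC·BC·CAB·CAB·CB·BC·BC·CAB·CAB·CB·BC·BC·CAB
    A ↦ CB
    B ↦ BC
    C ↦ CAB

A->CB, B->BC, C->CAB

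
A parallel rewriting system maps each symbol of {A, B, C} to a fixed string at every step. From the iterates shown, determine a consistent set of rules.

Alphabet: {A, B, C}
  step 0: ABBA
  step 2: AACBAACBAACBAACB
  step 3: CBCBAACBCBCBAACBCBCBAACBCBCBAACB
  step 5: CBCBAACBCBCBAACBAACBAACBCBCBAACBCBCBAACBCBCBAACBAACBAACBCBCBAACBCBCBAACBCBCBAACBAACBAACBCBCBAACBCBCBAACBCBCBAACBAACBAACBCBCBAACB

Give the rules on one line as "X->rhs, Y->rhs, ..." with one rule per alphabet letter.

A->CB, B->CB, C->AA

  step 2 ⇒ step 3: AACBAACBAACBAACB ⇒ CB·CB·AA·CB·CB·CB·AA·CB·CB·CB·AA·CB·CB·CB·AA·CB
    A ↦ CB
    B ↦ CB
    C ↦ AA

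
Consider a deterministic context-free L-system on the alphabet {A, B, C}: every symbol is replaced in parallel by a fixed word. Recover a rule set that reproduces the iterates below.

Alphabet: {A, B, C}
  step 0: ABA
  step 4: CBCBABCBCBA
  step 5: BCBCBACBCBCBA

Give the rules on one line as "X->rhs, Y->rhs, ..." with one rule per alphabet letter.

  step 4 ⇒ step 5: CBCBABCBCBA ⇒ B·C·B·C·BA·C·B·C·B·C·BA
    A ↦ BA
    B ↦ C
    C ↦ B

A->BA, B->C, C->B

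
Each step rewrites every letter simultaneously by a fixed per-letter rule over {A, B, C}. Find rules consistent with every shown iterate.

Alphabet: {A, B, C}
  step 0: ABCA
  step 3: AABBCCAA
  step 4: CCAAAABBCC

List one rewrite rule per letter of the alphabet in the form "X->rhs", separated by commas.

  step 3 ⇒ step 4: AABBCCAA ⇒ C·C·AA·AA·B·B·C·C
    A ↦ C
    B ↦ AA
    C ↦ B

A->C, B->AA, C->B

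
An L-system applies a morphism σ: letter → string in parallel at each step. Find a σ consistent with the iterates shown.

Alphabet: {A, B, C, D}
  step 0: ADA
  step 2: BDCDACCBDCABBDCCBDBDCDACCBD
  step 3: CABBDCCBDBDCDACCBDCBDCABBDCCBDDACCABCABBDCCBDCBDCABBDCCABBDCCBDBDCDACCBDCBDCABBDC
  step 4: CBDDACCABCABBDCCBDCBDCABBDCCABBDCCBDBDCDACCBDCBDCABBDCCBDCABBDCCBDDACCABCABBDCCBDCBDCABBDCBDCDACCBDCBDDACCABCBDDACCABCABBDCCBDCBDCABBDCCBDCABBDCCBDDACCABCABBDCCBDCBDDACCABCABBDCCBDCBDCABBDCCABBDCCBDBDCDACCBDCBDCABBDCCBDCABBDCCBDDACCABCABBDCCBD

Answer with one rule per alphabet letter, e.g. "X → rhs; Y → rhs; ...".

  step 3 ⇒ step 4: CABBDCCBDBDCDACCBDCBDCABBDCCBDDACCABCABBDCCBDCBDCABBDCCABBDCCBDBDCDACCBDCBDCABBDC ⇒ CBD·DAC·CAB·CAB·BDC·CBD·CBD·CAB·BDC·CAB·BDC·CBD·BDC·DAC·CBD·CBD·CAB·BDC·CBD·CAB·BDC·CBD·DAC·CAB·CAB·BDC·CBD·CBD·CAB·BDC·BDC·DAC·CBD·CBD·DAC·CAB·CBD·DAC·CAB·CAB·BDC·CBD·CBD·CAB·BDC·CBD·CAB·BDC·CBD·DAC·CAB·CAB·BDC·CBD·CBD·DAC·CAB·CAB·BDC·CBD·CBD·CAB·BDC·CAB·BDC·CBD·BDC·DAC·CBD·CBD·CAB·BDC·CBD·CAB·BDC·CBD·DAC·CAB·CAB·BDC·CBD
    A ↦ DAC
    B ↦ CAB
    C ↦ CBD
    D ↦ BDC

A->DAC, B->CAB, C->CBD, D->BDC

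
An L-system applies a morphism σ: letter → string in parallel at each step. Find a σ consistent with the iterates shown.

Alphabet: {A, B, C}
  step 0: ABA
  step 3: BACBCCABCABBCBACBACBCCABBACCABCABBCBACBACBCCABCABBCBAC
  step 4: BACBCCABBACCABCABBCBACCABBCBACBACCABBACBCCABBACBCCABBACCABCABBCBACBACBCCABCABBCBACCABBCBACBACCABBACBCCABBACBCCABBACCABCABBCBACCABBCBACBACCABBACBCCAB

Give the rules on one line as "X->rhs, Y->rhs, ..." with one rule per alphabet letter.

  step 3 ⇒ step 4: BACBCCABCABBCBACBACBCCABBACCABCABBCBACBACBCCABCABBCBAC ⇒ BAC·BC·CAB·BAC·CAB·CAB·BC·BAC·CAB·BC·BAC·BAC·CAB·BAC·BC·CAB·BAC·BC·CAB·BAC·CAB·CAB·BC·BAC·BAC·BC·CAB·CAB·BC·BAC·CAB·BC·BAC·BAC·CAB·BAC·BC·CAB·BAC·BC·CAB·BAC·CAB·CAB·BC·BAC·CAB·BC·BAC·BAC·CAB·BAC·BC·CAB
    A ↦ BC
    B ↦ BAC
    C ↦ CAB

A->BC, B->BAC, C->CAB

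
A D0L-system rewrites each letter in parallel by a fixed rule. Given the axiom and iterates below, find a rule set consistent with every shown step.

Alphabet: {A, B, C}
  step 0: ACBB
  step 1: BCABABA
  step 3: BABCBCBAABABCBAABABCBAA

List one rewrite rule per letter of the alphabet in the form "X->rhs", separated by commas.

A->BC, B->BA, C->A

  step 0 ⇒ step 1: ACBB ⇒ BC·A·BA·BA
    A ↦ BC
    B ↦ BA
    C ↦ A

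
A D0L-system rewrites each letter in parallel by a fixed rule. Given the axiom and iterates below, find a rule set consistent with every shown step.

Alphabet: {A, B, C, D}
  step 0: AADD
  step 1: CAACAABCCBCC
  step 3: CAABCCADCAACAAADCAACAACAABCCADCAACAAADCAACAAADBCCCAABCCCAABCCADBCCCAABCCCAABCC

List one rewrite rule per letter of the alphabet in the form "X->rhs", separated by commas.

  step 0 ⇒ step 1: AADD ⇒ CAA·CAA·BCC·BCC
    A ↦ CAA
    D ↦ BCC
    B ↦ CD  (constrained at step 1)
    C ↦ AD  (constrained at step 1)

A->CAA, B->CD, C->AD, D->BCC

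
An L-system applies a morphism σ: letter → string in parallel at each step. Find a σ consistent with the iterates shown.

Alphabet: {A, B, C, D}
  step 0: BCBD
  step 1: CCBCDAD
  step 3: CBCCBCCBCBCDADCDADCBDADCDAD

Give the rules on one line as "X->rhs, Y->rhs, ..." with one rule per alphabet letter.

  step 0 ⇒ step 1: BCBD ⇒ C·CB·C·DAD
    B ↦ C
    C ↦ CB
    D ↦ DAD
    A ↦ C  (constrained at step 1)

A->C, B->C, C->CB, D->DAD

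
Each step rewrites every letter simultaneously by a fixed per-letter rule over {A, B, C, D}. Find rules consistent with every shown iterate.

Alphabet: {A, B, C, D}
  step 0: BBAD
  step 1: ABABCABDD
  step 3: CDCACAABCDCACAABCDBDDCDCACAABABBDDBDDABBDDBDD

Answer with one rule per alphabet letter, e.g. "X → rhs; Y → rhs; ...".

A->CA, B->AB, C->CD, D->BDD

  step 0 ⇒ step 1: BBAD ⇒ AB·AB·CA·BDD
    A ↦ CA
    B ↦ AB
    D ↦ BDD
    C ↦ CD  (constrained at step 1)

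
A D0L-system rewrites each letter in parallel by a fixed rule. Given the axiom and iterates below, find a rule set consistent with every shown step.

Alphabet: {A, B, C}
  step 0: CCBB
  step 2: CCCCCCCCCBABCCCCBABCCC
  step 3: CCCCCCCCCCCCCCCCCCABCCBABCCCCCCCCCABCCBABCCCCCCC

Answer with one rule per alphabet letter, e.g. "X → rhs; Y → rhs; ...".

  step 2 ⇒ step 3: CCCCCCCCCBABCCCCBABCCC ⇒ CC·CC·CC·CC·CC·CC·CC·CC·CC·ABC·CB·ABC·CC·CC·CC·CC·ABC·CB·ABC·CC·CC·CC
    A ↦ CB
    B ↦ ABC
    C ↦ CC

A->CB, B->ABC, C->CC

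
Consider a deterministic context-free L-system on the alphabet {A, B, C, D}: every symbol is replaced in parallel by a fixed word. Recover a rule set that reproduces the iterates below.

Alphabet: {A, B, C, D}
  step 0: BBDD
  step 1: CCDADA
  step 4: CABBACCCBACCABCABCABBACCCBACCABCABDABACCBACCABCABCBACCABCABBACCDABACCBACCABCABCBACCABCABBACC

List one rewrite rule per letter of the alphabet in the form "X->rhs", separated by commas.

  step 0 ⇒ step 1: BBDD ⇒ C·C·DA·DA
    B ↦ C
    D ↦ DA
    A ↦ BAC  (constrained at step 1)
    C ↦ CAB  (constrained at step 1)

A->BAC, B->C, C->CAB, D->DA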